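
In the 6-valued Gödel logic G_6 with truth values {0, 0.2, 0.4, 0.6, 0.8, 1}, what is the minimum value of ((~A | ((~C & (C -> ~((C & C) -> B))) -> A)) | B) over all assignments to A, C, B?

0.20

The minimum is attained at A = 0.2, C = 0, B = 0:
  ~A: Gödel ¬ of 0.2 = 0 (operand ≠ 0)
  ~C: Gödel ¬ of 0 = 1 (operand is 0)
  (C & C) = min(0, 0) = 0
  ((C & C) -> B): 0 ≤ 0, so result = 1
  ~((C & C) -> B): Gödel ¬ of 1 = 0 (operand ≠ 0)
  (C -> ~((C & C) -> B)): 0 ≤ 0, so result = 1
  (~C & (C -> ~((C & C) -> B))) = min(1, 1) = 1
  ((~C & (C -> ~((C & C) -> B))) -> A): 1 > 0.2, so result = 0.2
  (~A | ((~C & (C -> ~((C & C) -> B))) -> A)) = max(0, 0.2) = 0.2
  ((~A | ((~C & (C -> ~((C & C) -> B))) -> A)) | B) = max(0.2, 0) = 0.2
Checking all 216 assignments confirms none give a value below 0.20.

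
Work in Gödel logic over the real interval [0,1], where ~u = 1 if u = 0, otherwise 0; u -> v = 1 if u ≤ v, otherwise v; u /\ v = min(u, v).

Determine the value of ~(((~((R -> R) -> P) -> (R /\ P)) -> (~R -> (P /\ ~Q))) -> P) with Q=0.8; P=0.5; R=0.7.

(R -> R): 0.7 ≤ 0.7, so result = 1
((R -> R) -> P): 1 > 0.5, so result = 0.5
~((R -> R) -> P): Gödel ¬ of 0.5 = 0 (operand ≠ 0)
(R /\ P) = min(0.7, 0.5) = 0.5
(~((R -> R) -> P) -> (R /\ P)): 0 ≤ 0.5, so result = 1
~R: Gödel ¬ of 0.7 = 0 (operand ≠ 0)
~Q: Gödel ¬ of 0.8 = 0 (operand ≠ 0)
(P /\ ~Q) = min(0.5, 0) = 0
(~R -> (P /\ ~Q)): 0 ≤ 0, so result = 1
((~((R -> R) -> P) -> (R /\ P)) -> (~R -> (P /\ ~Q))): 1 ≤ 1, so result = 1
(((~((R -> R) -> P) -> (R /\ P)) -> (~R -> (P /\ ~Q))) -> P): 1 > 0.5, so result = 0.5
~(((~((R -> R) -> P) -> (R /\ P)) -> (~R -> (P /\ ~Q))) -> P): Gödel ¬ of 0.5 = 0 (operand ≠ 0)

0.00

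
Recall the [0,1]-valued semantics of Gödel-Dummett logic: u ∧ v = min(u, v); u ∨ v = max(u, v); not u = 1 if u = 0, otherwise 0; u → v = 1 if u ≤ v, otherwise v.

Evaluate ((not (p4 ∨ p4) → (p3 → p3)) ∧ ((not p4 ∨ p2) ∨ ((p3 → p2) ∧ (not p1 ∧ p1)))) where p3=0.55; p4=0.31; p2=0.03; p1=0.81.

(p4 ∨ p4) = max(0.31, 0.31) = 0.31
not (p4 ∨ p4): Gödel ¬ of 0.31 = 0 (operand ≠ 0)
(p3 → p3): 0.55 ≤ 0.55, so result = 1
(not (p4 ∨ p4) → (p3 → p3)): 0 ≤ 1, so result = 1
not p4: Gödel ¬ of 0.31 = 0 (operand ≠ 0)
(not p4 ∨ p2) = max(0, 0.03) = 0.03
(p3 → p2): 0.55 > 0.03, so result = 0.03
not p1: Gödel ¬ of 0.81 = 0 (operand ≠ 0)
(not p1 ∧ p1) = min(0, 0.81) = 0
((p3 → p2) ∧ (not p1 ∧ p1)) = min(0.03, 0) = 0
((not p4 ∨ p2) ∨ ((p3 → p2) ∧ (not p1 ∧ p1))) = max(0.03, 0) = 0.03
((not (p4 ∨ p4) → (p3 → p3)) ∧ ((not p4 ∨ p2) ∨ ((p3 → p2) ∧ (not p1 ∧ p1)))) = min(1, 0.03) = 0.03

0.03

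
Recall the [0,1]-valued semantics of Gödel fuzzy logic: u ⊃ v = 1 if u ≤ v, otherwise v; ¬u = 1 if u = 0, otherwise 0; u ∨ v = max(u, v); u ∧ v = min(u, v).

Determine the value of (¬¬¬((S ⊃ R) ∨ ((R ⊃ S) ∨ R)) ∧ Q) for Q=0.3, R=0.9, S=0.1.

0.00

(S ⊃ R): 0.1 ≤ 0.9, so result = 1
(R ⊃ S): 0.9 > 0.1, so result = 0.1
((R ⊃ S) ∨ R) = max(0.1, 0.9) = 0.9
((S ⊃ R) ∨ ((R ⊃ S) ∨ R)) = max(1, 0.9) = 1
¬((S ⊃ R) ∨ ((R ⊃ S) ∨ R)): Gödel ¬ of 1 = 0 (operand ≠ 0)
¬¬((S ⊃ R) ∨ ((R ⊃ S) ∨ R)): Gödel ¬ of 0 = 1 (operand is 0)
¬¬¬((S ⊃ R) ∨ ((R ⊃ S) ∨ R)): Gödel ¬ of 1 = 0 (operand ≠ 0)
(¬¬¬((S ⊃ R) ∨ ((R ⊃ S) ∨ R)) ∧ Q) = min(0, 0.3) = 0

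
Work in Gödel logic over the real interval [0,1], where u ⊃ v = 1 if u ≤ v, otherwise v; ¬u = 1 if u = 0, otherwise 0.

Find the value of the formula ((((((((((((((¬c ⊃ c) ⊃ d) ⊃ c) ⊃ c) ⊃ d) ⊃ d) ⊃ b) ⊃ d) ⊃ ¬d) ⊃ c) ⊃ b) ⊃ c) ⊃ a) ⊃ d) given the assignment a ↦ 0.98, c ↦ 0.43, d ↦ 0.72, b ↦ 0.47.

¬c: Gödel ¬ of 0.43 = 0 (operand ≠ 0)
(¬c ⊃ c): 0 ≤ 0.43, so result = 1
((¬c ⊃ c) ⊃ d): 1 > 0.72, so result = 0.72
(((¬c ⊃ c) ⊃ d) ⊃ c): 0.72 > 0.43, so result = 0.43
((((¬c ⊃ c) ⊃ d) ⊃ c) ⊃ c): 0.43 ≤ 0.43, so result = 1
(((((¬c ⊃ c) ⊃ d) ⊃ c) ⊃ c) ⊃ d): 1 > 0.72, so result = 0.72
((((((¬c ⊃ c) ⊃ d) ⊃ c) ⊃ c) ⊃ d) ⊃ d): 0.72 ≤ 0.72, so result = 1
(((((((¬c ⊃ c) ⊃ d) ⊃ c) ⊃ c) ⊃ d) ⊃ d) ⊃ b): 1 > 0.47, so result = 0.47
((((((((¬c ⊃ c) ⊃ d) ⊃ c) ⊃ c) ⊃ d) ⊃ d) ⊃ b) ⊃ d): 0.47 ≤ 0.72, so result = 1
¬d: Gödel ¬ of 0.72 = 0 (operand ≠ 0)
(((((((((¬c ⊃ c) ⊃ d) ⊃ c) ⊃ c) ⊃ d) ⊃ d) ⊃ b) ⊃ d) ⊃ ¬d): 1 > 0, so result = 0
((((((((((¬c ⊃ c) ⊃ d) ⊃ c) ⊃ c) ⊃ d) ⊃ d) ⊃ b) ⊃ d) ⊃ ¬d) ⊃ c): 0 ≤ 0.43, so result = 1
(((((((((((¬c ⊃ c) ⊃ d) ⊃ c) ⊃ c) ⊃ d) ⊃ d) ⊃ b) ⊃ d) ⊃ ¬d) ⊃ c) ⊃ b): 1 > 0.47, so result = 0.47
((((((((((((¬c ⊃ c) ⊃ d) ⊃ c) ⊃ c) ⊃ d) ⊃ d) ⊃ b) ⊃ d) ⊃ ¬d) ⊃ c) ⊃ b) ⊃ c): 0.47 > 0.43, so result = 0.43
(((((((((((((¬c ⊃ c) ⊃ d) ⊃ c) ⊃ c) ⊃ d) ⊃ d) ⊃ b) ⊃ d) ⊃ ¬d) ⊃ c) ⊃ b) ⊃ c) ⊃ a): 0.43 ≤ 0.98, so result = 1
((((((((((((((¬c ⊃ c) ⊃ d) ⊃ c) ⊃ c) ⊃ d) ⊃ d) ⊃ b) ⊃ d) ⊃ ¬d) ⊃ c) ⊃ b) ⊃ c) ⊃ a) ⊃ d): 1 > 0.72, so result = 0.72

0.72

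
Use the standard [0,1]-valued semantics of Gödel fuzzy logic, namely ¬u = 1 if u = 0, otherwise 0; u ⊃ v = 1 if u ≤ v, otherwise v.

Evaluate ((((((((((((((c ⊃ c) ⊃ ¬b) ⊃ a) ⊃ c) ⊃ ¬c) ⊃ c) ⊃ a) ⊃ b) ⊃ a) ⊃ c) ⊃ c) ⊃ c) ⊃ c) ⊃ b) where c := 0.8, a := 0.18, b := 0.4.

0.40

(c ⊃ c): 0.8 ≤ 0.8, so result = 1
¬b: Gödel ¬ of 0.4 = 0 (operand ≠ 0)
((c ⊃ c) ⊃ ¬b): 1 > 0, so result = 0
(((c ⊃ c) ⊃ ¬b) ⊃ a): 0 ≤ 0.18, so result = 1
((((c ⊃ c) ⊃ ¬b) ⊃ a) ⊃ c): 1 > 0.8, so result = 0.8
¬c: Gödel ¬ of 0.8 = 0 (operand ≠ 0)
(((((c ⊃ c) ⊃ ¬b) ⊃ a) ⊃ c) ⊃ ¬c): 0.8 > 0, so result = 0
((((((c ⊃ c) ⊃ ¬b) ⊃ a) ⊃ c) ⊃ ¬c) ⊃ c): 0 ≤ 0.8, so result = 1
(((((((c ⊃ c) ⊃ ¬b) ⊃ a) ⊃ c) ⊃ ¬c) ⊃ c) ⊃ a): 1 > 0.18, so result = 0.18
((((((((c ⊃ c) ⊃ ¬b) ⊃ a) ⊃ c) ⊃ ¬c) ⊃ c) ⊃ a) ⊃ b): 0.18 ≤ 0.4, so result = 1
(((((((((c ⊃ c) ⊃ ¬b) ⊃ a) ⊃ c) ⊃ ¬c) ⊃ c) ⊃ a) ⊃ b) ⊃ a): 1 > 0.18, so result = 0.18
((((((((((c ⊃ c) ⊃ ¬b) ⊃ a) ⊃ c) ⊃ ¬c) ⊃ c) ⊃ a) ⊃ b) ⊃ a) ⊃ c): 0.18 ≤ 0.8, so result = 1
(((((((((((c ⊃ c) ⊃ ¬b) ⊃ a) ⊃ c) ⊃ ¬c) ⊃ c) ⊃ a) ⊃ b) ⊃ a) ⊃ c) ⊃ c): 1 > 0.8, so result = 0.8
((((((((((((c ⊃ c) ⊃ ¬b) ⊃ a) ⊃ c) ⊃ ¬c) ⊃ c) ⊃ a) ⊃ b) ⊃ a) ⊃ c) ⊃ c) ⊃ c): 0.8 ≤ 0.8, so result = 1
(((((((((((((c ⊃ c) ⊃ ¬b) ⊃ a) ⊃ c) ⊃ ¬c) ⊃ c) ⊃ a) ⊃ b) ⊃ a) ⊃ c) ⊃ c) ⊃ c) ⊃ c): 1 > 0.8, so result = 0.8
((((((((((((((c ⊃ c) ⊃ ¬b) ⊃ a) ⊃ c) ⊃ ¬c) ⊃ c) ⊃ a) ⊃ b) ⊃ a) ⊃ c) ⊃ c) ⊃ c) ⊃ c) ⊃ b): 0.8 > 0.4, so result = 0.4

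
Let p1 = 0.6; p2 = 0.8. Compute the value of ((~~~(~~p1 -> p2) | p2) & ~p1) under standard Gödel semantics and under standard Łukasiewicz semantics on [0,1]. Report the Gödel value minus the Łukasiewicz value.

-0.40

Gödel evaluation:
  ~p1: Gödel ¬ of 0.6 = 0 (operand ≠ 0)
  ~~p1: Gödel ¬ of 0 = 1 (operand is 0)
  (~~p1 -> p2): 1 > 0.8, so result = 0.8
  ~(~~p1 -> p2): Gödel ¬ of 0.8 = 0 (operand ≠ 0)
  ~~(~~p1 -> p2): Gödel ¬ of 0 = 1 (operand is 0)
  ~~~(~~p1 -> p2): Gödel ¬ of 1 = 0 (operand ≠ 0)
  (~~~(~~p1 -> p2) | p2) = max(0, 0.8) = 0.8
  ~p1: Gödel ¬ of 0.6 = 0 (operand ≠ 0)
  ((~~~(~~p1 -> p2) | p2) & ~p1) = min(0.8, 0) = 0
  Gödel value = 0
Łukasiewicz evaluation:
  ~p1: Łukasiewicz ¬ gives 1 − 0.6 = 0.4
  ~~p1: Łukasiewicz ¬ gives 1 − 0.4 = 0.6
  (~~p1 -> p2): min(1, 1 − 0.6 + 0.8) = 1
  ~(~~p1 -> p2): Łukasiewicz ¬ gives 1 − 1 = 0
  ~~(~~p1 -> p2): Łukasiewicz ¬ gives 1 − 0 = 1
  ~~~(~~p1 -> p2): Łukasiewicz ¬ gives 1 − 1 = 0
  (~~~(~~p1 -> p2) | p2) = max(0, 0.8) = 0.8
  ~p1: Łukasiewicz ¬ gives 1 − 0.6 = 0.4
  ((~~~(~~p1 -> p2) | p2) & ~p1) = min(0.8, 0.4) = 0.4
  Łukasiewicz value = 0.4
Difference: 0 − 0.4 = -0.40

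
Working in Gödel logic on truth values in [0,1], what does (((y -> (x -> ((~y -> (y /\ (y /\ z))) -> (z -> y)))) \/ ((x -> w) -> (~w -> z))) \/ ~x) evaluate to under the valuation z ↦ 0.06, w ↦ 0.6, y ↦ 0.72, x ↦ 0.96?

~y: Gödel ¬ of 0.72 = 0 (operand ≠ 0)
(y /\ z) = min(0.72, 0.06) = 0.06
(y /\ (y /\ z)) = min(0.72, 0.06) = 0.06
(~y -> (y /\ (y /\ z))): 0 ≤ 0.06, so result = 1
(z -> y): 0.06 ≤ 0.72, so result = 1
((~y -> (y /\ (y /\ z))) -> (z -> y)): 1 ≤ 1, so result = 1
(x -> ((~y -> (y /\ (y /\ z))) -> (z -> y))): 0.96 ≤ 1, so result = 1
(y -> (x -> ((~y -> (y /\ (y /\ z))) -> (z -> y)))): 0.72 ≤ 1, so result = 1
(x -> w): 0.96 > 0.6, so result = 0.6
~w: Gödel ¬ of 0.6 = 0 (operand ≠ 0)
(~w -> z): 0 ≤ 0.06, so result = 1
((x -> w) -> (~w -> z)): 0.6 ≤ 1, so result = 1
((y -> (x -> ((~y -> (y /\ (y /\ z))) -> (z -> y)))) \/ ((x -> w) -> (~w -> z))) = max(1, 1) = 1
~x: Gödel ¬ of 0.96 = 0 (operand ≠ 0)
(((y -> (x -> ((~y -> (y /\ (y /\ z))) -> (z -> y)))) \/ ((x -> w) -> (~w -> z))) \/ ~x) = max(1, 0) = 1

1.00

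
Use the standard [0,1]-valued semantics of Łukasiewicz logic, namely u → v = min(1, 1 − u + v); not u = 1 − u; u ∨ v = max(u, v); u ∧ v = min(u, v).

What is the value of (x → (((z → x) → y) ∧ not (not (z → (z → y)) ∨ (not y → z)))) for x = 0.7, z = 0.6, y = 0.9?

(z → x): min(1, 1 − 0.6 + 0.7) = 1
((z → x) → y): min(1, 1 − 1 + 0.9) = 0.9
(z → y): min(1, 1 − 0.6 + 0.9) = 1
(z → (z → y)): min(1, 1 − 0.6 + 1) = 1
not (z → (z → y)): Łukasiewicz ¬ gives 1 − 1 = 0
not y: Łukasiewicz ¬ gives 1 − 0.9 = 0.1
(not y → z): min(1, 1 − 0.1 + 0.6) = 1
(not (z → (z → y)) ∨ (not y → z)) = max(0, 1) = 1
not (not (z → (z → y)) ∨ (not y → z)): Łukasiewicz ¬ gives 1 − 1 = 0
(((z → x) → y) ∧ not (not (z → (z → y)) ∨ (not y → z))) = min(0.9, 0) = 0
(x → (((z → x) → y) ∧ not (not (z → (z → y)) ∨ (not y → z)))): min(1, 1 − 0.7 + 0) = 0.3

0.30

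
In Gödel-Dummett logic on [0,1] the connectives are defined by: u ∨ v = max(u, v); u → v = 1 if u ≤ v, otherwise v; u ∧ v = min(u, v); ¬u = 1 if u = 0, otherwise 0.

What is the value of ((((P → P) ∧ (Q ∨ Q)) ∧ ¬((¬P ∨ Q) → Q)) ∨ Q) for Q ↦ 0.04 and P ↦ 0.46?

(P → P): 0.46 ≤ 0.46, so result = 1
(Q ∨ Q) = max(0.04, 0.04) = 0.04
((P → P) ∧ (Q ∨ Q)) = min(1, 0.04) = 0.04
¬P: Gödel ¬ of 0.46 = 0 (operand ≠ 0)
(¬P ∨ Q) = max(0, 0.04) = 0.04
((¬P ∨ Q) → Q): 0.04 ≤ 0.04, so result = 1
¬((¬P ∨ Q) → Q): Gödel ¬ of 1 = 0 (operand ≠ 0)
(((P → P) ∧ (Q ∨ Q)) ∧ ¬((¬P ∨ Q) → Q)) = min(0.04, 0) = 0
((((P → P) ∧ (Q ∨ Q)) ∧ ¬((¬P ∨ Q) → Q)) ∨ Q) = max(0, 0.04) = 0.04

0.04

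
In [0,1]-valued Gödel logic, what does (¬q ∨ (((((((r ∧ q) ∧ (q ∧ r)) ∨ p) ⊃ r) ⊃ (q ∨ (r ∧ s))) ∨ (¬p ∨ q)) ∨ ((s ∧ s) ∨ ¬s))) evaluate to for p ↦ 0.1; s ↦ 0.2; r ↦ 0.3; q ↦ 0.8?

¬q: Gödel ¬ of 0.8 = 0 (operand ≠ 0)
(r ∧ q) = min(0.3, 0.8) = 0.3
(q ∧ r) = min(0.8, 0.3) = 0.3
((r ∧ q) ∧ (q ∧ r)) = min(0.3, 0.3) = 0.3
(((r ∧ q) ∧ (q ∧ r)) ∨ p) = max(0.3, 0.1) = 0.3
((((r ∧ q) ∧ (q ∧ r)) ∨ p) ⊃ r): 0.3 ≤ 0.3, so result = 1
(r ∧ s) = min(0.3, 0.2) = 0.2
(q ∨ (r ∧ s)) = max(0.8, 0.2) = 0.8
(((((r ∧ q) ∧ (q ∧ r)) ∨ p) ⊃ r) ⊃ (q ∨ (r ∧ s))): 1 > 0.8, so result = 0.8
¬p: Gödel ¬ of 0.1 = 0 (operand ≠ 0)
(¬p ∨ q) = max(0, 0.8) = 0.8
((((((r ∧ q) ∧ (q ∧ r)) ∨ p) ⊃ r) ⊃ (q ∨ (r ∧ s))) ∨ (¬p ∨ q)) = max(0.8, 0.8) = 0.8
(s ∧ s) = min(0.2, 0.2) = 0.2
¬s: Gödel ¬ of 0.2 = 0 (operand ≠ 0)
((s ∧ s) ∨ ¬s) = max(0.2, 0) = 0.2
(((((((r ∧ q) ∧ (q ∧ r)) ∨ p) ⊃ r) ⊃ (q ∨ (r ∧ s))) ∨ (¬p ∨ q)) ∨ ((s ∧ s) ∨ ¬s)) = max(0.8, 0.2) = 0.8
(¬q ∨ (((((((r ∧ q) ∧ (q ∧ r)) ∨ p) ⊃ r) ⊃ (q ∨ (r ∧ s))) ∨ (¬p ∨ q)) ∨ ((s ∧ s) ∨ ¬s))) = max(0, 0.8) = 0.8

0.80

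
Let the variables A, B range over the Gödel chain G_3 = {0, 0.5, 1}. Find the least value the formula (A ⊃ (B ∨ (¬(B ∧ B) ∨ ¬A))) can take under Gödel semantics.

The minimum is attained at A = 1, B = 0.5:
  (B ∧ B) = min(0.5, 0.5) = 0.5
  ¬(B ∧ B): Gödel ¬ of 0.5 = 0 (operand ≠ 0)
  ¬A: Gödel ¬ of 1 = 0 (operand ≠ 0)
  (¬(B ∧ B) ∨ ¬A) = max(0, 0) = 0
  (B ∨ (¬(B ∧ B) ∨ ¬A)) = max(0.5, 0) = 0.5
  (A ⊃ (B ∨ (¬(B ∧ B) ∨ ¬A))): 1 > 0.5, so result = 0.5
Checking all 9 assignments confirms none give a value below 0.50.

0.50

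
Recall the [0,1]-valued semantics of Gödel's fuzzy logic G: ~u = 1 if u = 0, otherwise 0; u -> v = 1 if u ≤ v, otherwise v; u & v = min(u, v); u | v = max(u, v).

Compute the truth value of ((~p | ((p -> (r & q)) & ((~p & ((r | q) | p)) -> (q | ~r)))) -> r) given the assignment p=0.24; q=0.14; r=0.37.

~p: Gödel ¬ of 0.24 = 0 (operand ≠ 0)
(r & q) = min(0.37, 0.14) = 0.14
(p -> (r & q)): 0.24 > 0.14, so result = 0.14
~p: Gödel ¬ of 0.24 = 0 (operand ≠ 0)
(r | q) = max(0.37, 0.14) = 0.37
((r | q) | p) = max(0.37, 0.24) = 0.37
(~p & ((r | q) | p)) = min(0, 0.37) = 0
~r: Gödel ¬ of 0.37 = 0 (operand ≠ 0)
(q | ~r) = max(0.14, 0) = 0.14
((~p & ((r | q) | p)) -> (q | ~r)): 0 ≤ 0.14, so result = 1
((p -> (r & q)) & ((~p & ((r | q) | p)) -> (q | ~r))) = min(0.14, 1) = 0.14
(~p | ((p -> (r & q)) & ((~p & ((r | q) | p)) -> (q | ~r)))) = max(0, 0.14) = 0.14
((~p | ((p -> (r & q)) & ((~p & ((r | q) | p)) -> (q | ~r)))) -> r): 0.14 ≤ 0.37, so result = 1

1.00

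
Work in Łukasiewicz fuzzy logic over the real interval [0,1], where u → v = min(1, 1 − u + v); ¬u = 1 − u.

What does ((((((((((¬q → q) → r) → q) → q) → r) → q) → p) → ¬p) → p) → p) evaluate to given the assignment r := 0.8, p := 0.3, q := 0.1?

0.70

¬q: Łukasiewicz ¬ gives 1 − 0.1 = 0.9
(¬q → q): min(1, 1 − 0.9 + 0.1) = 0.2
((¬q → q) → r): min(1, 1 − 0.2 + 0.8) = 1
(((¬q → q) → r) → q): min(1, 1 − 1 + 0.1) = 0.1
((((¬q → q) → r) → q) → q): min(1, 1 − 0.1 + 0.1) = 1
(((((¬q → q) → r) → q) → q) → r): min(1, 1 − 1 + 0.8) = 0.8
((((((¬q → q) → r) → q) → q) → r) → q): min(1, 1 − 0.8 + 0.1) = 0.3
(((((((¬q → q) → r) → q) → q) → r) → q) → p): min(1, 1 − 0.3 + 0.3) = 1
¬p: Łukasiewicz ¬ gives 1 − 0.3 = 0.7
((((((((¬q → q) → r) → q) → q) → r) → q) → p) → ¬p): min(1, 1 − 1 + 0.7) = 0.7
(((((((((¬q → q) → r) → q) → q) → r) → q) → p) → ¬p) → p): min(1, 1 − 0.7 + 0.3) = 0.6
((((((((((¬q → q) → r) → q) → q) → r) → q) → p) → ¬p) → p) → p): min(1, 1 − 0.6 + 0.3) = 0.7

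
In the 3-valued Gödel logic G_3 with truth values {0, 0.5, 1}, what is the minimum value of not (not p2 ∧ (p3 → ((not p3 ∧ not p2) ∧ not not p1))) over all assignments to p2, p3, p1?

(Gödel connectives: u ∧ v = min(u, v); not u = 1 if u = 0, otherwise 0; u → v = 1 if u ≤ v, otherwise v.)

0.00

The minimum is attained at p2 = 0, p3 = 0, p1 = 0:
  not p2: Gödel ¬ of 0 = 1 (operand is 0)
  not p3: Gödel ¬ of 0 = 1 (operand is 0)
  not p2: Gödel ¬ of 0 = 1 (operand is 0)
  (not p3 ∧ not p2) = min(1, 1) = 1
  not p1: Gödel ¬ of 0 = 1 (operand is 0)
  not not p1: Gödel ¬ of 1 = 0 (operand ≠ 0)
  ((not p3 ∧ not p2) ∧ not not p1) = min(1, 0) = 0
  (p3 → ((not p3 ∧ not p2) ∧ not not p1)): 0 ≤ 0, so result = 1
  (not p2 ∧ (p3 → ((not p3 ∧ not p2) ∧ not not p1))) = min(1, 1) = 1
  not (not p2 ∧ (p3 → ((not p3 ∧ not p2) ∧ not not p1))): Gödel ¬ of 1 = 0 (operand ≠ 0)
Checking all 27 assignments confirms none give a value below 0.00.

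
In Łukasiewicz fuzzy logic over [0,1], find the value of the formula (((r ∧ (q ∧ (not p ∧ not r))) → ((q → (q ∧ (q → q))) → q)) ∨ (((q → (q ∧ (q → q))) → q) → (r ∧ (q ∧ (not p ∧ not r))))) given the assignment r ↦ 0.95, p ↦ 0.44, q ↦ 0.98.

1.00

not p: Łukasiewicz ¬ gives 1 − 0.44 = 0.56
not r: Łukasiewicz ¬ gives 1 − 0.95 = 0.05
(not p ∧ not r) = min(0.56, 0.05) = 0.05
(q ∧ (not p ∧ not r)) = min(0.98, 0.05) = 0.05
(r ∧ (q ∧ (not p ∧ not r))) = min(0.95, 0.05) = 0.05
(q → q): min(1, 1 − 0.98 + 0.98) = 1
(q ∧ (q → q)) = min(0.98, 1) = 0.98
(q → (q ∧ (q → q))): min(1, 1 − 0.98 + 0.98) = 1
((q → (q ∧ (q → q))) → q): min(1, 1 − 1 + 0.98) = 0.98
((r ∧ (q ∧ (not p ∧ not r))) → ((q → (q ∧ (q → q))) → q)): min(1, 1 − 0.05 + 0.98) = 1
(q → q): min(1, 1 − 0.98 + 0.98) = 1
(q ∧ (q → q)) = min(0.98, 1) = 0.98
(q → (q ∧ (q → q))): min(1, 1 − 0.98 + 0.98) = 1
((q → (q ∧ (q → q))) → q): min(1, 1 − 1 + 0.98) = 0.98
not p: Łukasiewicz ¬ gives 1 − 0.44 = 0.56
not r: Łukasiewicz ¬ gives 1 − 0.95 = 0.05
(not p ∧ not r) = min(0.56, 0.05) = 0.05
(q ∧ (not p ∧ not r)) = min(0.98, 0.05) = 0.05
(r ∧ (q ∧ (not p ∧ not r))) = min(0.95, 0.05) = 0.05
(((q → (q ∧ (q → q))) → q) → (r ∧ (q ∧ (not p ∧ not r)))): min(1, 1 − 0.98 + 0.05) = 0.07
(((r ∧ (q ∧ (not p ∧ not r))) → ((q → (q ∧ (q → q))) → q)) ∨ (((q → (q ∧ (q → q))) → q) → (r ∧ (q ∧ (not p ∧ not r))))) = max(1, 0.07) = 1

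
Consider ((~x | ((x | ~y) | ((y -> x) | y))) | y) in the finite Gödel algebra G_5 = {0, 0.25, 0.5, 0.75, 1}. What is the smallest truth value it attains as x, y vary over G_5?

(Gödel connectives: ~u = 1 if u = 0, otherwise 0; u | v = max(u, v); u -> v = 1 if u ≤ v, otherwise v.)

0.50

The minimum is attained at x = 0.25, y = 0.5:
  ~x: Gödel ¬ of 0.25 = 0 (operand ≠ 0)
  ~y: Gödel ¬ of 0.5 = 0 (operand ≠ 0)
  (x | ~y) = max(0.25, 0) = 0.25
  (y -> x): 0.5 > 0.25, so result = 0.25
  ((y -> x) | y) = max(0.25, 0.5) = 0.5
  ((x | ~y) | ((y -> x) | y)) = max(0.25, 0.5) = 0.5
  (~x | ((x | ~y) | ((y -> x) | y))) = max(0, 0.5) = 0.5
  ((~x | ((x | ~y) | ((y -> x) | y))) | y) = max(0.5, 0.5) = 0.5
Checking all 25 assignments confirms none give a value below 0.50.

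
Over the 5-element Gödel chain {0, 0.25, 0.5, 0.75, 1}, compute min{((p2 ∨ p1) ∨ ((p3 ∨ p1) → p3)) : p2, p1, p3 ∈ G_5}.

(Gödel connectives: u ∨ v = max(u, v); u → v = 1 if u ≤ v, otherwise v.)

0.25

The minimum is attained at p2 = 0, p1 = 0.25, p3 = 0:
  (p2 ∨ p1) = max(0, 0.25) = 0.25
  (p3 ∨ p1) = max(0, 0.25) = 0.25
  ((p3 ∨ p1) → p3): 0.25 > 0, so result = 0
  ((p2 ∨ p1) ∨ ((p3 ∨ p1) → p3)) = max(0.25, 0) = 0.25
Checking all 125 assignments confirms none give a value below 0.25.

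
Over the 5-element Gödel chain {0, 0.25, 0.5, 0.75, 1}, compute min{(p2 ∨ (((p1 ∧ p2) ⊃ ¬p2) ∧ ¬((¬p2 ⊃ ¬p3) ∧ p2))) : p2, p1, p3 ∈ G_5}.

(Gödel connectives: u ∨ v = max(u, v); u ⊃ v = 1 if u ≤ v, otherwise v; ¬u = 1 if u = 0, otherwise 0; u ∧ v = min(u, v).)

0.25

The minimum is attained at p2 = 0.25, p1 = 0, p3 = 0:
  (p1 ∧ p2) = min(0, 0.25) = 0
  ¬p2: Gödel ¬ of 0.25 = 0 (operand ≠ 0)
  ((p1 ∧ p2) ⊃ ¬p2): 0 ≤ 0, so result = 1
  ¬p2: Gödel ¬ of 0.25 = 0 (operand ≠ 0)
  ¬p3: Gödel ¬ of 0 = 1 (operand is 0)
  (¬p2 ⊃ ¬p3): 0 ≤ 1, so result = 1
  ((¬p2 ⊃ ¬p3) ∧ p2) = min(1, 0.25) = 0.25
  ¬((¬p2 ⊃ ¬p3) ∧ p2): Gödel ¬ of 0.25 = 0 (operand ≠ 0)
  (((p1 ∧ p2) ⊃ ¬p2) ∧ ¬((¬p2 ⊃ ¬p3) ∧ p2)) = min(1, 0) = 0
  (p2 ∨ (((p1 ∧ p2) ⊃ ¬p2) ∧ ¬((¬p2 ⊃ ¬p3) ∧ p2))) = max(0.25, 0) = 0.25
Checking all 125 assignments confirms none give a value below 0.25.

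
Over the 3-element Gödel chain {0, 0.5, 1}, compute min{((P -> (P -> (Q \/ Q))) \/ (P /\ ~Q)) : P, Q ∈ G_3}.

0.50

The minimum is attained at P = 0.5, Q = 0:
  (Q \/ Q) = max(0, 0) = 0
  (P -> (Q \/ Q)): 0.5 > 0, so result = 0
  (P -> (P -> (Q \/ Q))): 0.5 > 0, so result = 0
  ~Q: Gödel ¬ of 0 = 1 (operand is 0)
  (P /\ ~Q) = min(0.5, 1) = 0.5
  ((P -> (P -> (Q \/ Q))) \/ (P /\ ~Q)) = max(0, 0.5) = 0.5
Checking all 9 assignments confirms none give a value below 0.50.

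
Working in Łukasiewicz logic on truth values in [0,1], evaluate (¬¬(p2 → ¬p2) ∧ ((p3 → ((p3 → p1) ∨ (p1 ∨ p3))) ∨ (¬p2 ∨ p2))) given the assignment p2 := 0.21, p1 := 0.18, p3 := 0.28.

1.00

¬p2: Łukasiewicz ¬ gives 1 − 0.21 = 0.79
(p2 → ¬p2): min(1, 1 − 0.21 + 0.79) = 1
¬(p2 → ¬p2): Łukasiewicz ¬ gives 1 − 1 = 0
¬¬(p2 → ¬p2): Łukasiewicz ¬ gives 1 − 0 = 1
(p3 → p1): min(1, 1 − 0.28 + 0.18) = 0.9
(p1 ∨ p3) = max(0.18, 0.28) = 0.28
((p3 → p1) ∨ (p1 ∨ p3)) = max(0.9, 0.28) = 0.9
(p3 → ((p3 → p1) ∨ (p1 ∨ p3))): min(1, 1 − 0.28 + 0.9) = 1
¬p2: Łukasiewicz ¬ gives 1 − 0.21 = 0.79
(¬p2 ∨ p2) = max(0.79, 0.21) = 0.79
((p3 → ((p3 → p1) ∨ (p1 ∨ p3))) ∨ (¬p2 ∨ p2)) = max(1, 0.79) = 1
(¬¬(p2 → ¬p2) ∧ ((p3 → ((p3 → p1) ∨ (p1 ∨ p3))) ∨ (¬p2 ∨ p2))) = min(1, 1) = 1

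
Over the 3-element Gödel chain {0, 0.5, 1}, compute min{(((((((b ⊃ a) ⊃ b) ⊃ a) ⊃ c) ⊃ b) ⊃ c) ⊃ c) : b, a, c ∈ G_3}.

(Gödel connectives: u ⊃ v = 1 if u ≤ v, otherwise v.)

0.50

The minimum is attained at b = 0, a = 0, c = 0.5:
  (b ⊃ a): 0 ≤ 0, so result = 1
  ((b ⊃ a) ⊃ b): 1 > 0, so result = 0
  (((b ⊃ a) ⊃ b) ⊃ a): 0 ≤ 0, so result = 1
  ((((b ⊃ a) ⊃ b) ⊃ a) ⊃ c): 1 > 0.5, so result = 0.5
  (((((b ⊃ a) ⊃ b) ⊃ a) ⊃ c) ⊃ b): 0.5 > 0, so result = 0
  ((((((b ⊃ a) ⊃ b) ⊃ a) ⊃ c) ⊃ b) ⊃ c): 0 ≤ 0.5, so result = 1
  (((((((b ⊃ a) ⊃ b) ⊃ a) ⊃ c) ⊃ b) ⊃ c) ⊃ c): 1 > 0.5, so result = 0.5
Checking all 27 assignments confirms none give a value below 0.50.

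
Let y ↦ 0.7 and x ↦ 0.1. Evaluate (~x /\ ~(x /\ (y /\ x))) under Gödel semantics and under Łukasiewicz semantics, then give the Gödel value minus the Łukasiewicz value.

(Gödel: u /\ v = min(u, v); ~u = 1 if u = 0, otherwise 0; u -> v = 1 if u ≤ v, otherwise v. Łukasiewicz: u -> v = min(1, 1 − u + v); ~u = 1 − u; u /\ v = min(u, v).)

Gödel evaluation:
  ~x: Gödel ¬ of 0.1 = 0 (operand ≠ 0)
  (y /\ x) = min(0.7, 0.1) = 0.1
  (x /\ (y /\ x)) = min(0.1, 0.1) = 0.1
  ~(x /\ (y /\ x)): Gödel ¬ of 0.1 = 0 (operand ≠ 0)
  (~x /\ ~(x /\ (y /\ x))) = min(0, 0) = 0
  Gödel value = 0
Łukasiewicz evaluation:
  ~x: Łukasiewicz ¬ gives 1 − 0.1 = 0.9
  (y /\ x) = min(0.7, 0.1) = 0.1
  (x /\ (y /\ x)) = min(0.1, 0.1) = 0.1
  ~(x /\ (y /\ x)): Łukasiewicz ¬ gives 1 − 0.1 = 0.9
  (~x /\ ~(x /\ (y /\ x))) = min(0.9, 0.9) = 0.9
  Łukasiewicz value = 0.9
Difference: 0 − 0.9 = -0.90

-0.90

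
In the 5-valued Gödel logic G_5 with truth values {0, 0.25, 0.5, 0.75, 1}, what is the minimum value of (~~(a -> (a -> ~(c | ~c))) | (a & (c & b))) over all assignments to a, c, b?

The minimum is attained at a = 0.25, c = 0, b = 0:
  ~c: Gödel ¬ of 0 = 1 (operand is 0)
  (c | ~c) = max(0, 1) = 1
  ~(c | ~c): Gödel ¬ of 1 = 0 (operand ≠ 0)
  (a -> ~(c | ~c)): 0.25 > 0, so result = 0
  (a -> (a -> ~(c | ~c))): 0.25 > 0, so result = 0
  ~(a -> (a -> ~(c | ~c))): Gödel ¬ of 0 = 1 (operand is 0)
  ~~(a -> (a -> ~(c | ~c))): Gödel ¬ of 1 = 0 (operand ≠ 0)
  (c & b) = min(0, 0) = 0
  (a & (c & b)) = min(0.25, 0) = 0
  (~~(a -> (a -> ~(c | ~c))) | (a & (c & b))) = max(0, 0) = 0
Checking all 125 assignments confirms none give a value below 0.00.

0.00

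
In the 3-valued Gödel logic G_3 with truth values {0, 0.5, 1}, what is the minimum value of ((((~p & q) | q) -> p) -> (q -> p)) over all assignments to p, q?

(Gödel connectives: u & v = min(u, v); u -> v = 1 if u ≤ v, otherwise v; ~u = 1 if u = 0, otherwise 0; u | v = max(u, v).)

1.00

Every assignment gives 1. For instance at p = 0, q = 0:
  ~p: Gödel ¬ of 0 = 1 (operand is 0)
  (~p & q) = min(1, 0) = 0
  ((~p & q) | q) = max(0, 0) = 0
  (((~p & q) | q) -> p): 0 ≤ 0, so result = 1
  (q -> p): 0 ≤ 0, so result = 1
  ((((~p & q) | q) -> p) -> (q -> p)): 1 ≤ 1, so result = 1
All 9 assignments give value 1 — the formula is a G_3-tautology.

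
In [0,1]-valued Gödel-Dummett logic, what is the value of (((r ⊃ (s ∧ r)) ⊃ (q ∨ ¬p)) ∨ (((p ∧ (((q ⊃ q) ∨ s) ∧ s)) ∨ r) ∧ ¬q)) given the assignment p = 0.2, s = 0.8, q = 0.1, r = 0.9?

(s ∧ r) = min(0.8, 0.9) = 0.8
(r ⊃ (s ∧ r)): 0.9 > 0.8, so result = 0.8
¬p: Gödel ¬ of 0.2 = 0 (operand ≠ 0)
(q ∨ ¬p) = max(0.1, 0) = 0.1
((r ⊃ (s ∧ r)) ⊃ (q ∨ ¬p)): 0.8 > 0.1, so result = 0.1
(q ⊃ q): 0.1 ≤ 0.1, so result = 1
((q ⊃ q) ∨ s) = max(1, 0.8) = 1
(((q ⊃ q) ∨ s) ∧ s) = min(1, 0.8) = 0.8
(p ∧ (((q ⊃ q) ∨ s) ∧ s)) = min(0.2, 0.8) = 0.2
((p ∧ (((q ⊃ q) ∨ s) ∧ s)) ∨ r) = max(0.2, 0.9) = 0.9
¬q: Gödel ¬ of 0.1 = 0 (operand ≠ 0)
(((p ∧ (((q ⊃ q) ∨ s) ∧ s)) ∨ r) ∧ ¬q) = min(0.9, 0) = 0
(((r ⊃ (s ∧ r)) ⊃ (q ∨ ¬p)) ∨ (((p ∧ (((q ⊃ q) ∨ s) ∧ s)) ∨ r) ∧ ¬q)) = max(0.1, 0) = 0.1

0.10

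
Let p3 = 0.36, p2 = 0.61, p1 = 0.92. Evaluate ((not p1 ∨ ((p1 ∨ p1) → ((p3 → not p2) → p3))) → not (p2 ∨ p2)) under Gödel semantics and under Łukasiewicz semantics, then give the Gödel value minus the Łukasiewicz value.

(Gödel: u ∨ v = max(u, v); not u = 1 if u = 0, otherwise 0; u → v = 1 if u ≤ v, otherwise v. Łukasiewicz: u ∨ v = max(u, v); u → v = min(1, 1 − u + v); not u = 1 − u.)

Gödel evaluation:
  not p1: Gödel ¬ of 0.92 = 0 (operand ≠ 0)
  (p1 ∨ p1) = max(0.92, 0.92) = 0.92
  not p2: Gödel ¬ of 0.61 = 0 (operand ≠ 0)
  (p3 → not p2): 0.36 > 0, so result = 0
  ((p3 → not p2) → p3): 0 ≤ 0.36, so result = 1
  ((p1 ∨ p1) → ((p3 → not p2) → p3)): 0.92 ≤ 1, so result = 1
  (not p1 ∨ ((p1 ∨ p1) → ((p3 → not p2) → p3))) = max(0, 1) = 1
  (p2 ∨ p2) = max(0.61, 0.61) = 0.61
  not (p2 ∨ p2): Gödel ¬ of 0.61 = 0 (operand ≠ 0)
  ((not p1 ∨ ((p1 ∨ p1) → ((p3 → not p2) → p3))) → not (p2 ∨ p2)): 1 > 0, so result = 0
  Gödel value = 0
Łukasiewicz evaluation:
  not p1: Łukasiewicz ¬ gives 1 − 0.92 = 0.08
  (p1 ∨ p1) = max(0.92, 0.92) = 0.92
  not p2: Łukasiewicz ¬ gives 1 − 0.61 = 0.39
  (p3 → not p2): min(1, 1 − 0.36 + 0.39) = 1
  ((p3 → not p2) → p3): min(1, 1 − 1 + 0.36) = 0.36
  ((p1 ∨ p1) → ((p3 → not p2) → p3)): min(1, 1 − 0.92 + 0.36) = 0.44
  (not p1 ∨ ((p1 ∨ p1) → ((p3 → not p2) → p3))) = max(0.08, 0.44) = 0.44
  (p2 ∨ p2) = max(0.61, 0.61) = 0.61
  not (p2 ∨ p2): Łukasiewicz ¬ gives 1 − 0.61 = 0.39
  ((not p1 ∨ ((p1 ∨ p1) → ((p3 → not p2) → p3))) → not (p2 ∨ p2)): min(1, 1 − 0.44 + 0.39) = 0.95
  Łukasiewicz value = 0.95
Difference: 0 − 0.95 = -0.95

-0.95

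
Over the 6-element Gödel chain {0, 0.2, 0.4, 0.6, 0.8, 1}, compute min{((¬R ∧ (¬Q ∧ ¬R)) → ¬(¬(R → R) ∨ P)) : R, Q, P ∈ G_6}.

The minimum is attained at R = 0, Q = 0, P = 0.2:
  ¬R: Gödel ¬ of 0 = 1 (operand is 0)
  ¬Q: Gödel ¬ of 0 = 1 (operand is 0)
  ¬R: Gödel ¬ of 0 = 1 (operand is 0)
  (¬Q ∧ ¬R) = min(1, 1) = 1
  (¬R ∧ (¬Q ∧ ¬R)) = min(1, 1) = 1
  (R → R): 0 ≤ 0, so result = 1
  ¬(R → R): Gödel ¬ of 1 = 0 (operand ≠ 0)
  (¬(R → R) ∨ P) = max(0, 0.2) = 0.2
  ¬(¬(R → R) ∨ P): Gödel ¬ of 0.2 = 0 (operand ≠ 0)
  ((¬R ∧ (¬Q ∧ ¬R)) → ¬(¬(R → R) ∨ P)): 1 > 0, so result = 0
Checking all 216 assignments confirms none give a value below 0.00.

0.00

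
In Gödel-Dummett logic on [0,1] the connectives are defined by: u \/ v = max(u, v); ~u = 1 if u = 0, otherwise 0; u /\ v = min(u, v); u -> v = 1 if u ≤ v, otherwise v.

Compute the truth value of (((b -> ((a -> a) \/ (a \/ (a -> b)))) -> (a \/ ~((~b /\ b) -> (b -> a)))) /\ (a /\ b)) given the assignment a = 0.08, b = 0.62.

(a -> a): 0.08 ≤ 0.08, so result = 1
(a -> b): 0.08 ≤ 0.62, so result = 1
(a \/ (a -> b)) = max(0.08, 1) = 1
((a -> a) \/ (a \/ (a -> b))) = max(1, 1) = 1
(b -> ((a -> a) \/ (a \/ (a -> b)))): 0.62 ≤ 1, so result = 1
~b: Gödel ¬ of 0.62 = 0 (operand ≠ 0)
(~b /\ b) = min(0, 0.62) = 0
(b -> a): 0.62 > 0.08, so result = 0.08
((~b /\ b) -> (b -> a)): 0 ≤ 0.08, so result = 1
~((~b /\ b) -> (b -> a)): Gödel ¬ of 1 = 0 (operand ≠ 0)
(a \/ ~((~b /\ b) -> (b -> a))) = max(0.08, 0) = 0.08
((b -> ((a -> a) \/ (a \/ (a -> b)))) -> (a \/ ~((~b /\ b) -> (b -> a)))): 1 > 0.08, so result = 0.08
(a /\ b) = min(0.08, 0.62) = 0.08
(((b -> ((a -> a) \/ (a \/ (a -> b)))) -> (a \/ ~((~b /\ b) -> (b -> a)))) /\ (a /\ b)) = min(0.08, 0.08) = 0.08

0.08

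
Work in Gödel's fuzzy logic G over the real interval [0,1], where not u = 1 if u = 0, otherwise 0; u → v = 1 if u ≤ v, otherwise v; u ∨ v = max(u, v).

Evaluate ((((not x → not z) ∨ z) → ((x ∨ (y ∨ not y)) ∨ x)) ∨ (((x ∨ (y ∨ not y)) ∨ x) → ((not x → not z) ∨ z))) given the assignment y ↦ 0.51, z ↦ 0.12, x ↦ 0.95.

1.00

not x: Gödel ¬ of 0.95 = 0 (operand ≠ 0)
not z: Gödel ¬ of 0.12 = 0 (operand ≠ 0)
(not x → not z): 0 ≤ 0, so result = 1
((not x → not z) ∨ z) = max(1, 0.12) = 1
not y: Gödel ¬ of 0.51 = 0 (operand ≠ 0)
(y ∨ not y) = max(0.51, 0) = 0.51
(x ∨ (y ∨ not y)) = max(0.95, 0.51) = 0.95
((x ∨ (y ∨ not y)) ∨ x) = max(0.95, 0.95) = 0.95
(((not x → not z) ∨ z) → ((x ∨ (y ∨ not y)) ∨ x)): 1 > 0.95, so result = 0.95
not y: Gödel ¬ of 0.51 = 0 (operand ≠ 0)
(y ∨ not y) = max(0.51, 0) = 0.51
(x ∨ (y ∨ not y)) = max(0.95, 0.51) = 0.95
((x ∨ (y ∨ not y)) ∨ x) = max(0.95, 0.95) = 0.95
not x: Gödel ¬ of 0.95 = 0 (operand ≠ 0)
not z: Gödel ¬ of 0.12 = 0 (operand ≠ 0)
(not x → not z): 0 ≤ 0, so result = 1
((not x → not z) ∨ z) = max(1, 0.12) = 1
(((x ∨ (y ∨ not y)) ∨ x) → ((not x → not z) ∨ z)): 0.95 ≤ 1, so result = 1
((((not x → not z) ∨ z) → ((x ∨ (y ∨ not y)) ∨ x)) ∨ (((x ∨ (y ∨ not y)) ∨ x) → ((not x → not z) ∨ z))) = max(0.95, 1) = 1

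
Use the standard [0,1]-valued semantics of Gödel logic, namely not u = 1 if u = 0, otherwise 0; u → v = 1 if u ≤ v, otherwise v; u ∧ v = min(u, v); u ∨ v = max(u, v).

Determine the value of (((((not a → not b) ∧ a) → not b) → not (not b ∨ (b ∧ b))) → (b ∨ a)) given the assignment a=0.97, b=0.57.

not a: Gödel ¬ of 0.97 = 0 (operand ≠ 0)
not b: Gödel ¬ of 0.57 = 0 (operand ≠ 0)
(not a → not b): 0 ≤ 0, so result = 1
((not a → not b) ∧ a) = min(1, 0.97) = 0.97
not b: Gödel ¬ of 0.57 = 0 (operand ≠ 0)
(((not a → not b) ∧ a) → not b): 0.97 > 0, so result = 0
not b: Gödel ¬ of 0.57 = 0 (operand ≠ 0)
(b ∧ b) = min(0.57, 0.57) = 0.57
(not b ∨ (b ∧ b)) = max(0, 0.57) = 0.57
not (not b ∨ (b ∧ b)): Gödel ¬ of 0.57 = 0 (operand ≠ 0)
((((not a → not b) ∧ a) → not b) → not (not b ∨ (b ∧ b))): 0 ≤ 0, so result = 1
(b ∨ a) = max(0.57, 0.97) = 0.97
(((((not a → not b) ∧ a) → not b) → not (not b ∨ (b ∧ b))) → (b ∨ a)): 1 > 0.97, so result = 0.97

0.97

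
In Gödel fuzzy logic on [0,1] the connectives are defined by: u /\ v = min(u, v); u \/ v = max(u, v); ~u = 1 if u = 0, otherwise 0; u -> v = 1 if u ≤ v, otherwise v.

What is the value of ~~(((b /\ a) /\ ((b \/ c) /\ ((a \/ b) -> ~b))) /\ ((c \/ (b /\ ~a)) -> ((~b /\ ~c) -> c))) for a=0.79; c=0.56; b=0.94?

(b /\ a) = min(0.94, 0.79) = 0.79
(b \/ c) = max(0.94, 0.56) = 0.94
(a \/ b) = max(0.79, 0.94) = 0.94
~b: Gödel ¬ of 0.94 = 0 (operand ≠ 0)
((a \/ b) -> ~b): 0.94 > 0, so result = 0
((b \/ c) /\ ((a \/ b) -> ~b)) = min(0.94, 0) = 0
((b /\ a) /\ ((b \/ c) /\ ((a \/ b) -> ~b))) = min(0.79, 0) = 0
~a: Gödel ¬ of 0.79 = 0 (operand ≠ 0)
(b /\ ~a) = min(0.94, 0) = 0
(c \/ (b /\ ~a)) = max(0.56, 0) = 0.56
~b: Gödel ¬ of 0.94 = 0 (operand ≠ 0)
~c: Gödel ¬ of 0.56 = 0 (operand ≠ 0)
(~b /\ ~c) = min(0, 0) = 0
((~b /\ ~c) -> c): 0 ≤ 0.56, so result = 1
((c \/ (b /\ ~a)) -> ((~b /\ ~c) -> c)): 0.56 ≤ 1, so result = 1
(((b /\ a) /\ ((b \/ c) /\ ((a \/ b) -> ~b))) /\ ((c \/ (b /\ ~a)) -> ((~b /\ ~c) -> c))) = min(0, 1) = 0
~(((b /\ a) /\ ((b \/ c) /\ ((a \/ b) -> ~b))) /\ ((c \/ (b /\ ~a)) -> ((~b /\ ~c) -> c))): Gödel ¬ of 0 = 1 (operand is 0)
~~(((b /\ a) /\ ((b \/ c) /\ ((a \/ b) -> ~b))) /\ ((c \/ (b /\ ~a)) -> ((~b /\ ~c) -> c))): Gödel ¬ of 1 = 0 (operand ≠ 0)

0.00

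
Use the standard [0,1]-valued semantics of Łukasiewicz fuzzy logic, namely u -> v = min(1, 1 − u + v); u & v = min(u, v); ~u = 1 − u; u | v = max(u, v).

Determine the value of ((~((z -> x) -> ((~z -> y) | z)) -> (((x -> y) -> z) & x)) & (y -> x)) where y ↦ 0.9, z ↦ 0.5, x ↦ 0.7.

(z -> x): min(1, 1 − 0.5 + 0.7) = 1
~z: Łukasiewicz ¬ gives 1 − 0.5 = 0.5
(~z -> y): min(1, 1 − 0.5 + 0.9) = 1
((~z -> y) | z) = max(1, 0.5) = 1
((z -> x) -> ((~z -> y) | z)): min(1, 1 − 1 + 1) = 1
~((z -> x) -> ((~z -> y) | z)): Łukasiewicz ¬ gives 1 − 1 = 0
(x -> y): min(1, 1 − 0.7 + 0.9) = 1
((x -> y) -> z): min(1, 1 − 1 + 0.5) = 0.5
(((x -> y) -> z) & x) = min(0.5, 0.7) = 0.5
(~((z -> x) -> ((~z -> y) | z)) -> (((x -> y) -> z) & x)): min(1, 1 − 0 + 0.5) = 1
(y -> x): min(1, 1 − 0.9 + 0.7) = 0.8
((~((z -> x) -> ((~z -> y) | z)) -> (((x -> y) -> z) & x)) & (y -> x)) = min(1, 0.8) = 0.8

0.80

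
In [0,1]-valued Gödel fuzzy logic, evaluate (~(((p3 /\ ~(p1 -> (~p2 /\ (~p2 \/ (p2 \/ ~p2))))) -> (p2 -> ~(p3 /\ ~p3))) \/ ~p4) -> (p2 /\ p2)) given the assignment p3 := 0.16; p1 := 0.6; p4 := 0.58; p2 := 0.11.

1.00

~p2: Gödel ¬ of 0.11 = 0 (operand ≠ 0)
~p2: Gödel ¬ of 0.11 = 0 (operand ≠ 0)
~p2: Gödel ¬ of 0.11 = 0 (operand ≠ 0)
(p2 \/ ~p2) = max(0.11, 0) = 0.11
(~p2 \/ (p2 \/ ~p2)) = max(0, 0.11) = 0.11
(~p2 /\ (~p2 \/ (p2 \/ ~p2))) = min(0, 0.11) = 0
(p1 -> (~p2 /\ (~p2 \/ (p2 \/ ~p2)))): 0.6 > 0, so result = 0
~(p1 -> (~p2 /\ (~p2 \/ (p2 \/ ~p2)))): Gödel ¬ of 0 = 1 (operand is 0)
(p3 /\ ~(p1 -> (~p2 /\ (~p2 \/ (p2 \/ ~p2))))) = min(0.16, 1) = 0.16
~p3: Gödel ¬ of 0.16 = 0 (operand ≠ 0)
(p3 /\ ~p3) = min(0.16, 0) = 0
~(p3 /\ ~p3): Gödel ¬ of 0 = 1 (operand is 0)
(p2 -> ~(p3 /\ ~p3)): 0.11 ≤ 1, so result = 1
((p3 /\ ~(p1 -> (~p2 /\ (~p2 \/ (p2 \/ ~p2))))) -> (p2 -> ~(p3 /\ ~p3))): 0.16 ≤ 1, so result = 1
~p4: Gödel ¬ of 0.58 = 0 (operand ≠ 0)
(((p3 /\ ~(p1 -> (~p2 /\ (~p2 \/ (p2 \/ ~p2))))) -> (p2 -> ~(p3 /\ ~p3))) \/ ~p4) = max(1, 0) = 1
~(((p3 /\ ~(p1 -> (~p2 /\ (~p2 \/ (p2 \/ ~p2))))) -> (p2 -> ~(p3 /\ ~p3))) \/ ~p4): Gödel ¬ of 1 = 0 (operand ≠ 0)
(p2 /\ p2) = min(0.11, 0.11) = 0.11
(~(((p3 /\ ~(p1 -> (~p2 /\ (~p2 \/ (p2 \/ ~p2))))) -> (p2 -> ~(p3 /\ ~p3))) \/ ~p4) -> (p2 /\ p2)): 0 ≤ 0.11, so result = 1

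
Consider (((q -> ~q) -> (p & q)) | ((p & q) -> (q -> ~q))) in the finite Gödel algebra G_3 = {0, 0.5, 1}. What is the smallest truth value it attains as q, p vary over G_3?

Every assignment gives 1. For instance at q = 0, p = 0:
  ~q: Gödel ¬ of 0 = 1 (operand is 0)
  (q -> ~q): 0 ≤ 1, so result = 1
  (p & q) = min(0, 0) = 0
  ((q -> ~q) -> (p & q)): 1 > 0, so result = 0
  (p & q) = min(0, 0) = 0
  ~q: Gödel ¬ of 0 = 1 (operand is 0)
  (q -> ~q): 0 ≤ 1, so result = 1
  ((p & q) -> (q -> ~q)): 0 ≤ 1, so result = 1
  (((q -> ~q) -> (p & q)) | ((p & q) -> (q -> ~q))) = max(0, 1) = 1
All 9 assignments give value 1 — the formula is a G_3-tautology.

1.00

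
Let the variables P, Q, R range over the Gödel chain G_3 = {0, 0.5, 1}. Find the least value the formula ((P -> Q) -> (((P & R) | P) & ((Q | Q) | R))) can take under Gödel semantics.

The minimum is attained at P = 0, Q = 0, R = 0:
  (P -> Q): 0 ≤ 0, so result = 1
  (P & R) = min(0, 0) = 0
  ((P & R) | P) = max(0, 0) = 0
  (Q | Q) = max(0, 0) = 0
  ((Q | Q) | R) = max(0, 0) = 0
  (((P & R) | P) & ((Q | Q) | R)) = min(0, 0) = 0
  ((P -> Q) -> (((P & R) | P) & ((Q | Q) | R))): 1 > 0, so result = 0
Checking all 27 assignments confirms none give a value below 0.00.

0.00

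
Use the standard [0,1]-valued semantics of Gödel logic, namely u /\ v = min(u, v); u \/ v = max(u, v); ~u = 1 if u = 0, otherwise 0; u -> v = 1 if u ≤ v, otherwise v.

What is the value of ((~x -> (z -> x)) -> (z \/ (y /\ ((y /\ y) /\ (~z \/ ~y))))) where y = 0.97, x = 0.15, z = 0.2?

0.20

~x: Gödel ¬ of 0.15 = 0 (operand ≠ 0)
(z -> x): 0.2 > 0.15, so result = 0.15
(~x -> (z -> x)): 0 ≤ 0.15, so result = 1
(y /\ y) = min(0.97, 0.97) = 0.97
~z: Gödel ¬ of 0.2 = 0 (operand ≠ 0)
~y: Gödel ¬ of 0.97 = 0 (operand ≠ 0)
(~z \/ ~y) = max(0, 0) = 0
((y /\ y) /\ (~z \/ ~y)) = min(0.97, 0) = 0
(y /\ ((y /\ y) /\ (~z \/ ~y))) = min(0.97, 0) = 0
(z \/ (y /\ ((y /\ y) /\ (~z \/ ~y)))) = max(0.2, 0) = 0.2
((~x -> (z -> x)) -> (z \/ (y /\ ((y /\ y) /\ (~z \/ ~y))))): 1 > 0.2, so result = 0.2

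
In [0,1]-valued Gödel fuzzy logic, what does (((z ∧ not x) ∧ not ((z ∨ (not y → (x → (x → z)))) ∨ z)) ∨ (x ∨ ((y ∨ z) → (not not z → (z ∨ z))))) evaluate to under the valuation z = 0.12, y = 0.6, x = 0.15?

not x: Gödel ¬ of 0.15 = 0 (operand ≠ 0)
(z ∧ not x) = min(0.12, 0) = 0
not y: Gödel ¬ of 0.6 = 0 (operand ≠ 0)
(x → z): 0.15 > 0.12, so result = 0.12
(x → (x → z)): 0.15 > 0.12, so result = 0.12
(not y → (x → (x → z))): 0 ≤ 0.12, so result = 1
(z ∨ (not y → (x → (x → z)))) = max(0.12, 1) = 1
((z ∨ (not y → (x → (x → z)))) ∨ z) = max(1, 0.12) = 1
not ((z ∨ (not y → (x → (x → z)))) ∨ z): Gödel ¬ of 1 = 0 (operand ≠ 0)
((z ∧ not x) ∧ not ((z ∨ (not y → (x → (x → z)))) ∨ z)) = min(0, 0) = 0
(y ∨ z) = max(0.6, 0.12) = 0.6
not z: Gödel ¬ of 0.12 = 0 (operand ≠ 0)
not not z: Gödel ¬ of 0 = 1 (operand is 0)
(z ∨ z) = max(0.12, 0.12) = 0.12
(not not z → (z ∨ z)): 1 > 0.12, so result = 0.12
((y ∨ z) → (not not z → (z ∨ z))): 0.6 > 0.12, so result = 0.12
(x ∨ ((y ∨ z) → (not not z → (z ∨ z)))) = max(0.15, 0.12) = 0.15
(((z ∧ not x) ∧ not ((z ∨ (not y → (x → (x → z)))) ∨ z)) ∨ (x ∨ ((y ∨ z) → (not not z → (z ∨ z))))) = max(0, 0.15) = 0.15

0.15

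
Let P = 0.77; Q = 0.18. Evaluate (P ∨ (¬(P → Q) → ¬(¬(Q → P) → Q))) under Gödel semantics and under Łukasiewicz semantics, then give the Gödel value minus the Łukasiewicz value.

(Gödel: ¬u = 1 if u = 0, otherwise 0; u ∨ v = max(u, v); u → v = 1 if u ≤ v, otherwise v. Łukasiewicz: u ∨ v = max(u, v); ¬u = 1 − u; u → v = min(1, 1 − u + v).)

0.23

Gödel evaluation:
  (P → Q): 0.77 > 0.18, so result = 0.18
  ¬(P → Q): Gödel ¬ of 0.18 = 0 (operand ≠ 0)
  (Q → P): 0.18 ≤ 0.77, so result = 1
  ¬(Q → P): Gödel ¬ of 1 = 0 (operand ≠ 0)
  (¬(Q → P) → Q): 0 ≤ 0.18, so result = 1
  ¬(¬(Q → P) → Q): Gödel ¬ of 1 = 0 (operand ≠ 0)
  (¬(P → Q) → ¬(¬(Q → P) → Q)): 0 ≤ 0, so result = 1
  (P ∨ (¬(P → Q) → ¬(¬(Q → P) → Q))) = max(0.77, 1) = 1
  Gödel value = 1
Łukasiewicz evaluation:
  (P → Q): min(1, 1 − 0.77 + 0.18) = 0.41
  ¬(P → Q): Łukasiewicz ¬ gives 1 − 0.41 = 0.59
  (Q → P): min(1, 1 − 0.18 + 0.77) = 1
  ¬(Q → P): Łukasiewicz ¬ gives 1 − 1 = 0
  (¬(Q → P) → Q): min(1, 1 − 0 + 0.18) = 1
  ¬(¬(Q → P) → Q): Łukasiewicz ¬ gives 1 − 1 = 0
  (¬(P → Q) → ¬(¬(Q → P) → Q)): min(1, 1 − 0.59 + 0) = 0.41
  (P ∨ (¬(P → Q) → ¬(¬(Q → P) → Q))) = max(0.77, 0.41) = 0.77
  Łukasiewicz value = 0.77
Difference: 1 − 0.77 = 0.23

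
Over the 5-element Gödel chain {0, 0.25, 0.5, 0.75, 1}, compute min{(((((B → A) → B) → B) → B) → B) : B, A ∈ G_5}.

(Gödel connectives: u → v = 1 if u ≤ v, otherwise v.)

0.25

The minimum is attained at B = 0.25, A = 0:
  (B → A): 0.25 > 0, so result = 0
  ((B → A) → B): 0 ≤ 0.25, so result = 1
  (((B → A) → B) → B): 1 > 0.25, so result = 0.25
  ((((B → A) → B) → B) → B): 0.25 ≤ 0.25, so result = 1
  (((((B → A) → B) → B) → B) → B): 1 > 0.25, so result = 0.25
Checking all 25 assignments confirms none give a value below 0.25.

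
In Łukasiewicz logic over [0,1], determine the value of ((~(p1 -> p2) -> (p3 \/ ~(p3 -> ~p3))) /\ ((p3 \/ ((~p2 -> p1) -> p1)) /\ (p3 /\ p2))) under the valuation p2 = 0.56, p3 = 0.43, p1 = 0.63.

(p1 -> p2): min(1, 1 − 0.63 + 0.56) = 0.93
~(p1 -> p2): Łukasiewicz ¬ gives 1 − 0.93 = 0.07
~p3: Łukasiewicz ¬ gives 1 − 0.43 = 0.57
(p3 -> ~p3): min(1, 1 − 0.43 + 0.57) = 1
~(p3 -> ~p3): Łukasiewicz ¬ gives 1 − 1 = 0
(p3 \/ ~(p3 -> ~p3)) = max(0.43, 0) = 0.43
(~(p1 -> p2) -> (p3 \/ ~(p3 -> ~p3))): min(1, 1 − 0.07 + 0.43) = 1
~p2: Łukasiewicz ¬ gives 1 − 0.56 = 0.44
(~p2 -> p1): min(1, 1 − 0.44 + 0.63) = 1
((~p2 -> p1) -> p1): min(1, 1 − 1 + 0.63) = 0.63
(p3 \/ ((~p2 -> p1) -> p1)) = max(0.43, 0.63) = 0.63
(p3 /\ p2) = min(0.43, 0.56) = 0.43
((p3 \/ ((~p2 -> p1) -> p1)) /\ (p3 /\ p2)) = min(0.63, 0.43) = 0.43
((~(p1 -> p2) -> (p3 \/ ~(p3 -> ~p3))) /\ ((p3 \/ ((~p2 -> p1) -> p1)) /\ (p3 /\ p2))) = min(1, 0.43) = 0.43

0.43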